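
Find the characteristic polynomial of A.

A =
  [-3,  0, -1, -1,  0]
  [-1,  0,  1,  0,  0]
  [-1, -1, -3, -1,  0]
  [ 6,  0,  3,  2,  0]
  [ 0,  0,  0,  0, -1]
x^5 + 5*x^4 + 10*x^3 + 10*x^2 + 5*x + 1

Expanding det(x·I − A) (e.g. by cofactor expansion or by noting that A is similar to its Jordan form J, which has the same characteristic polynomial as A) gives
  χ_A(x) = x^5 + 5*x^4 + 10*x^3 + 10*x^2 + 5*x + 1
which factors as (x + 1)^5. The eigenvalues (with algebraic multiplicities) are λ = -1 with multiplicity 5.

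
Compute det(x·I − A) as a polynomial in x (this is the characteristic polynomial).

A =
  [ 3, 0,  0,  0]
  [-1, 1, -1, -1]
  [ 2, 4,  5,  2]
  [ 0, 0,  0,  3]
x^4 - 12*x^3 + 54*x^2 - 108*x + 81

Expanding det(x·I − A) (e.g. by cofactor expansion or by noting that A is similar to its Jordan form J, which has the same characteristic polynomial as A) gives
  χ_A(x) = x^4 - 12*x^3 + 54*x^2 - 108*x + 81
which factors as (x - 3)^4. The eigenvalues (with algebraic multiplicities) are λ = 3 with multiplicity 4.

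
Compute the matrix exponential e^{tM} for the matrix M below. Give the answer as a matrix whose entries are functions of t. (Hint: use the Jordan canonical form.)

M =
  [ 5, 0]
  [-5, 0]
e^{tM} =
  [exp(5*t), 0]
  [1 - exp(5*t), 1]

Strategy: write M = P · J · P⁻¹ where J is a Jordan canonical form, so e^{tM} = P · e^{tJ} · P⁻¹, and e^{tJ} can be computed block-by-block.

M has Jordan form
J =
  [0, 0]
  [0, 5]
(up to reordering of blocks).

Per-block formulas:
  For a 1×1 block at λ = 0: exp(t · [0]) = [e^(0t)].
  For a 1×1 block at λ = 5: exp(t · [5]) = [e^(5t)].

After assembling e^{tJ} and conjugating by P, we get:

e^{tM} =
  [exp(5*t), 0]
  [1 - exp(5*t), 1]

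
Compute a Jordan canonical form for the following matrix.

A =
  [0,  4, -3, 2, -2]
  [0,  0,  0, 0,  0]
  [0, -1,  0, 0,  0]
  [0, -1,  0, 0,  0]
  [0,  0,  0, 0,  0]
J_3(0) ⊕ J_1(0) ⊕ J_1(0)

The characteristic polynomial is
  det(x·I − A) = x^5

Eigenvalues and multiplicities (the geometric multiplicity of λ is n − rank(A − λI), which equals the number of Jordan blocks for λ):
  λ = 0: algebraic multiplicity = 5, geometric multiplicity = 3

Determining the block sizes for each eigenvalue:
  λ = 0: with am = 5 and gm = 3, the partition is not yet determined (e.g. several partitions of 5 into 3 parts exist). Let N = A − (0)·I. Computing rank(N^1) = 2, rank(N^2) = 1, rank(N^3) = 0; the number of blocks of size ≥ j is rank(N^{j−1}) − rank(N^j), giving [3, 1, 1]. So we have 1 block(s) of size 3, 2 block(s) of size 1 → block sizes [3, 1, 1]

Assembling the blocks gives a Jordan form
J =
  [0, 1, 0, 0, 0]
  [0, 0, 1, 0, 0]
  [0, 0, 0, 0, 0]
  [0, 0, 0, 0, 0]
  [0, 0, 0, 0, 0]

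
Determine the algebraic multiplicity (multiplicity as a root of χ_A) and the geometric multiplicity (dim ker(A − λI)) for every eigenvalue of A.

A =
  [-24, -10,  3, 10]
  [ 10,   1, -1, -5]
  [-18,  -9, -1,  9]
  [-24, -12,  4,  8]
λ = -4: alg = 4, geom = 2

Step 1 — factor the characteristic polynomial to read off the algebraic multiplicities:
  χ_A(x) = (x + 4)^4

Step 2 — compute geometric multiplicities via the rank-nullity identity g(λ) = n − rank(A − λI):
  rank(A − (-4)·I) = 2, so dim ker(A − (-4)·I) = n − 2 = 2

Summary:
  λ = -4: algebraic multiplicity = 4, geometric multiplicity = 2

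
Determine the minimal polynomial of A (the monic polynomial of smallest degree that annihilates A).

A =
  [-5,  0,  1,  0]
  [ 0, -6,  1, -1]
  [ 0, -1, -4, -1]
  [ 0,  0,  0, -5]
x^3 + 15*x^2 + 75*x + 125

The characteristic polynomial is χ_A(x) = (x + 5)^4, so the eigenvalues are known. The minimal polynomial is
  m_A(x) = Π_λ (x − λ)^{k_λ}
where k_λ is the size of the *largest* Jordan block for λ (equivalently, the smallest k with (A − λI)^k v = 0 for every generalised eigenvector v of λ).

  λ = -5: largest Jordan block has size 3, contributing (x + 5)^3

So m_A(x) = (x + 5)^3 = x^3 + 15*x^2 + 75*x + 125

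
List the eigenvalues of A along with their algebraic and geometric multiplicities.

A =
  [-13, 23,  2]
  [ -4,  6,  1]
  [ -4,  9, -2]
λ = -3: alg = 3, geom = 1

Step 1 — factor the characteristic polynomial to read off the algebraic multiplicities:
  χ_A(x) = (x + 3)^3

Step 2 — compute geometric multiplicities via the rank-nullity identity g(λ) = n − rank(A − λI):
  rank(A − (-3)·I) = 2, so dim ker(A − (-3)·I) = n − 2 = 1

Summary:
  λ = -3: algebraic multiplicity = 3, geometric multiplicity = 1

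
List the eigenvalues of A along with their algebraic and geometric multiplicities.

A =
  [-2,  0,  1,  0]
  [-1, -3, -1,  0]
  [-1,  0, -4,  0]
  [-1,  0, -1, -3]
λ = -3: alg = 4, geom = 3

Step 1 — factor the characteristic polynomial to read off the algebraic multiplicities:
  χ_A(x) = (x + 3)^4

Step 2 — compute geometric multiplicities via the rank-nullity identity g(λ) = n − rank(A − λI):
  rank(A − (-3)·I) = 1, so dim ker(A − (-3)·I) = n − 1 = 3

Summary:
  λ = -3: algebraic multiplicity = 4, geometric multiplicity = 3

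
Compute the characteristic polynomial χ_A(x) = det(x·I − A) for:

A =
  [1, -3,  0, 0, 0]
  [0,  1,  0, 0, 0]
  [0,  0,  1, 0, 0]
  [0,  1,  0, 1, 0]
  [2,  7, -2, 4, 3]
x^5 - 7*x^4 + 18*x^3 - 22*x^2 + 13*x - 3

Expanding det(x·I − A) (e.g. by cofactor expansion or by noting that A is similar to its Jordan form J, which has the same characteristic polynomial as A) gives
  χ_A(x) = x^5 - 7*x^4 + 18*x^3 - 22*x^2 + 13*x - 3
which factors as (x - 3)*(x - 1)^4. The eigenvalues (with algebraic multiplicities) are λ = 1 with multiplicity 4, λ = 3 with multiplicity 1.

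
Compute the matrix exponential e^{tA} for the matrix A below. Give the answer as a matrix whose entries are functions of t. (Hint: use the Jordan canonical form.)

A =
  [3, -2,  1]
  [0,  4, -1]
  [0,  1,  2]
e^{tA} =
  [exp(3*t), -t^2*exp(3*t)/2 - 2*t*exp(3*t), t^2*exp(3*t)/2 + t*exp(3*t)]
  [0, t*exp(3*t) + exp(3*t), -t*exp(3*t)]
  [0, t*exp(3*t), -t*exp(3*t) + exp(3*t)]

Strategy: write A = P · J · P⁻¹ where J is a Jordan canonical form, so e^{tA} = P · e^{tJ} · P⁻¹, and e^{tJ} can be computed block-by-block.

A has Jordan form
J =
  [3, 1, 0]
  [0, 3, 1]
  [0, 0, 3]
(up to reordering of blocks).

Per-block formulas:
  For a 3×3 Jordan block J_3(3): exp(t · J_3(3)) = e^(3t)·(I + t·N + (t^2/2)·N^2), where N is the 3×3 nilpotent shift.

After assembling e^{tJ} and conjugating by P, we get:

e^{tA} =
  [exp(3*t), -t^2*exp(3*t)/2 - 2*t*exp(3*t), t^2*exp(3*t)/2 + t*exp(3*t)]
  [0, t*exp(3*t) + exp(3*t), -t*exp(3*t)]
  [0, t*exp(3*t), -t*exp(3*t) + exp(3*t)]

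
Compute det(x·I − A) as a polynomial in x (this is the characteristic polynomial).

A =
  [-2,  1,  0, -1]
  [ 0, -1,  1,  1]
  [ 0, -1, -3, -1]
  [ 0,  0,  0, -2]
x^4 + 8*x^3 + 24*x^2 + 32*x + 16

Expanding det(x·I − A) (e.g. by cofactor expansion or by noting that A is similar to its Jordan form J, which has the same characteristic polynomial as A) gives
  χ_A(x) = x^4 + 8*x^3 + 24*x^2 + 32*x + 16
which factors as (x + 2)^4. The eigenvalues (with algebraic multiplicities) are λ = -2 with multiplicity 4.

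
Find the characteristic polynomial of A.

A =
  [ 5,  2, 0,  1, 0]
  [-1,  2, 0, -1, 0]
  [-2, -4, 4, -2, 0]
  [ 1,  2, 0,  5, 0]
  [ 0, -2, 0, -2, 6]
x^5 - 22*x^4 + 192*x^3 - 832*x^2 + 1792*x - 1536

Expanding det(x·I − A) (e.g. by cofactor expansion or by noting that A is similar to its Jordan form J, which has the same characteristic polynomial as A) gives
  χ_A(x) = x^5 - 22*x^4 + 192*x^3 - 832*x^2 + 1792*x - 1536
which factors as (x - 6)*(x - 4)^4. The eigenvalues (with algebraic multiplicities) are λ = 4 with multiplicity 4, λ = 6 with multiplicity 1.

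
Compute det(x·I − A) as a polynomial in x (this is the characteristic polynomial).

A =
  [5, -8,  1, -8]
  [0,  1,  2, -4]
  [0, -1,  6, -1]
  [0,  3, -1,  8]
x^4 - 20*x^3 + 150*x^2 - 500*x + 625

Expanding det(x·I − A) (e.g. by cofactor expansion or by noting that A is similar to its Jordan form J, which has the same characteristic polynomial as A) gives
  χ_A(x) = x^4 - 20*x^3 + 150*x^2 - 500*x + 625
which factors as (x - 5)^4. The eigenvalues (with algebraic multiplicities) are λ = 5 with multiplicity 4.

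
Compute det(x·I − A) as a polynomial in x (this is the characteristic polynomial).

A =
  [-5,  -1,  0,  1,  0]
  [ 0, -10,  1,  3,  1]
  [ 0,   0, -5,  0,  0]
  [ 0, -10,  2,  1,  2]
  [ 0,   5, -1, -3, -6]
x^5 + 25*x^4 + 250*x^3 + 1250*x^2 + 3125*x + 3125

Expanding det(x·I − A) (e.g. by cofactor expansion or by noting that A is similar to its Jordan form J, which has the same characteristic polynomial as A) gives
  χ_A(x) = x^5 + 25*x^4 + 250*x^3 + 1250*x^2 + 3125*x + 3125
which factors as (x + 5)^5. The eigenvalues (with algebraic multiplicities) are λ = -5 with multiplicity 5.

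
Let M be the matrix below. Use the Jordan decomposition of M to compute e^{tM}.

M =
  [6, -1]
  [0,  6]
e^{tM} =
  [exp(6*t), -t*exp(6*t)]
  [0, exp(6*t)]

Strategy: write M = P · J · P⁻¹ where J is a Jordan canonical form, so e^{tM} = P · e^{tJ} · P⁻¹, and e^{tJ} can be computed block-by-block.

M has Jordan form
J =
  [6, 1]
  [0, 6]
(up to reordering of blocks).

Per-block formulas:
  For a 2×2 Jordan block J_2(6): exp(t · J_2(6)) = e^(6t)·(I + t·N), where N is the 2×2 nilpotent shift.

After assembling e^{tJ} and conjugating by P, we get:

e^{tM} =
  [exp(6*t), -t*exp(6*t)]
  [0, exp(6*t)]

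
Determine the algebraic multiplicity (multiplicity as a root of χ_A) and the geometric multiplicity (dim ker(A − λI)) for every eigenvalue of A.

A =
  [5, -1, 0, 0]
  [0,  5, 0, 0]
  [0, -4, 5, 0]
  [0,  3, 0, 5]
λ = 5: alg = 4, geom = 3

Step 1 — factor the characteristic polynomial to read off the algebraic multiplicities:
  χ_A(x) = (x - 5)^4

Step 2 — compute geometric multiplicities via the rank-nullity identity g(λ) = n − rank(A − λI):
  rank(A − (5)·I) = 1, so dim ker(A − (5)·I) = n − 1 = 3

Summary:
  λ = 5: algebraic multiplicity = 4, geometric multiplicity = 3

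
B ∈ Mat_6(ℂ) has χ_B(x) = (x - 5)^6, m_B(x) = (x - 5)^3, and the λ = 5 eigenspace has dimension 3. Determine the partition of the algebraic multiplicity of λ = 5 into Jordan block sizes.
Block sizes for λ = 5: [3, 2, 1]

Step 1 — from the characteristic polynomial, algebraic multiplicity of λ = 5 is 6. From dim ker(B − (5)·I) = 3, there are exactly 3 Jordan blocks for λ = 5.
Step 2 — from the minimal polynomial, the factor (x − 5)^3 tells us the largest block for λ = 5 has size 3.
Step 3 — with total size 6, 3 blocks, and largest block 3, the block sizes (in nonincreasing order) are [3, 2, 1].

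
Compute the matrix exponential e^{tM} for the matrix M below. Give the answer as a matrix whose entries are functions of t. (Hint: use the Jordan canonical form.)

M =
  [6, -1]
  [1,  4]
e^{tM} =
  [t*exp(5*t) + exp(5*t), -t*exp(5*t)]
  [t*exp(5*t), -t*exp(5*t) + exp(5*t)]

Strategy: write M = P · J · P⁻¹ where J is a Jordan canonical form, so e^{tM} = P · e^{tJ} · P⁻¹, and e^{tJ} can be computed block-by-block.

M has Jordan form
J =
  [5, 1]
  [0, 5]
(up to reordering of blocks).

Per-block formulas:
  For a 2×2 Jordan block J_2(5): exp(t · J_2(5)) = e^(5t)·(I + t·N), where N is the 2×2 nilpotent shift.

After assembling e^{tJ} and conjugating by P, we get:

e^{tM} =
  [t*exp(5*t) + exp(5*t), -t*exp(5*t)]
  [t*exp(5*t), -t*exp(5*t) + exp(5*t)]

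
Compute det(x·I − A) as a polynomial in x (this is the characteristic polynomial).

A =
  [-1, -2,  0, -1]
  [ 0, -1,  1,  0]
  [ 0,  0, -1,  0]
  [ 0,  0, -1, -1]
x^4 + 4*x^3 + 6*x^2 + 4*x + 1

Expanding det(x·I − A) (e.g. by cofactor expansion or by noting that A is similar to its Jordan form J, which has the same characteristic polynomial as A) gives
  χ_A(x) = x^4 + 4*x^3 + 6*x^2 + 4*x + 1
which factors as (x + 1)^4. The eigenvalues (with algebraic multiplicities) are λ = -1 with multiplicity 4.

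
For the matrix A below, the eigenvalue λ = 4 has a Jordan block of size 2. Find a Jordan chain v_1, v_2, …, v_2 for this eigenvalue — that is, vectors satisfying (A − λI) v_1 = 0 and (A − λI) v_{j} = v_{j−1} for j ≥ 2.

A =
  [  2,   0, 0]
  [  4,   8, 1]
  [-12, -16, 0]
A Jordan chain for λ = 4 of length 2:
v_1 = (0, 4, -16)ᵀ
v_2 = (0, 1, 0)ᵀ

Let N = A − (4)·I. We want v_2 with N^2 v_2 = 0 but N^1 v_2 ≠ 0; then v_{j-1} := N · v_j for j = 2, …, 2.

Pick v_2 = (0, 1, 0)ᵀ.
Then v_1 = N · v_2 = (0, 4, -16)ᵀ.

Sanity check: (A − (4)·I) v_1 = (0, 0, 0)ᵀ = 0. ✓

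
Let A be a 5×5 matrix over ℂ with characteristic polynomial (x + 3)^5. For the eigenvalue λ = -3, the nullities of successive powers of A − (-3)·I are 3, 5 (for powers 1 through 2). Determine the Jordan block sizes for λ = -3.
Block sizes for λ = -3: [2, 2, 1]

From the dimensions of kernels of powers, the number of Jordan blocks of size at least j is d_j − d_{j−1} where d_j = dim ker(N^j) (with d_0 = 0). Computing the differences gives [3, 2].
The number of blocks of size exactly k is (#blocks of size ≥ k) − (#blocks of size ≥ k + 1), so the partition is: 1 block(s) of size 1, 2 block(s) of size 2.
In nonincreasing order the block sizes are [2, 2, 1].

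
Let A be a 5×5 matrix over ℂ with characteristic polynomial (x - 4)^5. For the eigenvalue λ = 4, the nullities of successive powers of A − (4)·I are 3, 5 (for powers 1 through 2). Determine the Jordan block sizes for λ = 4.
Block sizes for λ = 4: [2, 2, 1]

From the dimensions of kernels of powers, the number of Jordan blocks of size at least j is d_j − d_{j−1} where d_j = dim ker(N^j) (with d_0 = 0). Computing the differences gives [3, 2].
The number of blocks of size exactly k is (#blocks of size ≥ k) − (#blocks of size ≥ k + 1), so the partition is: 1 block(s) of size 1, 2 block(s) of size 2.
In nonincreasing order the block sizes are [2, 2, 1].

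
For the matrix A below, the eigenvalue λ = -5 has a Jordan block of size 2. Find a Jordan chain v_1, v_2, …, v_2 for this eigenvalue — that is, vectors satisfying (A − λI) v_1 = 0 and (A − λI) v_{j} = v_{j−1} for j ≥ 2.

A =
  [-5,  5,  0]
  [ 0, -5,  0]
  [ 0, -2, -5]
A Jordan chain for λ = -5 of length 2:
v_1 = (5, 0, -2)ᵀ
v_2 = (0, 1, 0)ᵀ

Let N = A − (-5)·I. We want v_2 with N^2 v_2 = 0 but N^1 v_2 ≠ 0; then v_{j-1} := N · v_j for j = 2, …, 2.

Pick v_2 = (0, 1, 0)ᵀ.
Then v_1 = N · v_2 = (5, 0, -2)ᵀ.

Sanity check: (A − (-5)·I) v_1 = (0, 0, 0)ᵀ = 0. ✓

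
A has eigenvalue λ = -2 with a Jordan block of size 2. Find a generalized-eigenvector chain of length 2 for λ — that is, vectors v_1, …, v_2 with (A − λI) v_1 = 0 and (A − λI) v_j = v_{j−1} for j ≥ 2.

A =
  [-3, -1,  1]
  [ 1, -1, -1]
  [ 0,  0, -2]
A Jordan chain for λ = -2 of length 2:
v_1 = (-1, 1, 0)ᵀ
v_2 = (1, 0, 0)ᵀ

Let N = A − (-2)·I. We want v_2 with N^2 v_2 = 0 but N^1 v_2 ≠ 0; then v_{j-1} := N · v_j for j = 2, …, 2.

Pick v_2 = (1, 0, 0)ᵀ.
Then v_1 = N · v_2 = (-1, 1, 0)ᵀ.

Sanity check: (A − (-2)·I) v_1 = (0, 0, 0)ᵀ = 0. ✓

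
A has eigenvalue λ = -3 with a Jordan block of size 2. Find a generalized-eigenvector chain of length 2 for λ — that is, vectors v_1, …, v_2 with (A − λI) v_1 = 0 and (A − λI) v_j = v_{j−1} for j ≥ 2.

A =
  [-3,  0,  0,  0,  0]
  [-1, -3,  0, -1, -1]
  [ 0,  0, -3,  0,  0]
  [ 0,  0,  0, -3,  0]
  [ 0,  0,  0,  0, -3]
A Jordan chain for λ = -3 of length 2:
v_1 = (0, -1, 0, 0, 0)ᵀ
v_2 = (1, 0, 0, 0, 0)ᵀ

Let N = A − (-3)·I. We want v_2 with N^2 v_2 = 0 but N^1 v_2 ≠ 0; then v_{j-1} := N · v_j for j = 2, …, 2.

Pick v_2 = (1, 0, 0, 0, 0)ᵀ.
Then v_1 = N · v_2 = (0, -1, 0, 0, 0)ᵀ.

Sanity check: (A − (-3)·I) v_1 = (0, 0, 0, 0, 0)ᵀ = 0. ✓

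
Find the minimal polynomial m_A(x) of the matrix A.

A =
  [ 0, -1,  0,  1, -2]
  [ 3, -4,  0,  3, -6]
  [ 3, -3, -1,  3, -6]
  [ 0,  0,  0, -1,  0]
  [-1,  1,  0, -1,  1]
x^2 + 2*x + 1

The characteristic polynomial is χ_A(x) = (x + 1)^5, so the eigenvalues are known. The minimal polynomial is
  m_A(x) = Π_λ (x − λ)^{k_λ}
where k_λ is the size of the *largest* Jordan block for λ (equivalently, the smallest k with (A − λI)^k v = 0 for every generalised eigenvector v of λ).

  λ = -1: largest Jordan block has size 2, contributing (x + 1)^2

So m_A(x) = (x + 1)^2 = x^2 + 2*x + 1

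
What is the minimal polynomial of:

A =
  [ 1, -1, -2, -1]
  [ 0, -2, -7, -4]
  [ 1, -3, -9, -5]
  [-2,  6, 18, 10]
x^3

The characteristic polynomial is χ_A(x) = x^4, so the eigenvalues are known. The minimal polynomial is
  m_A(x) = Π_λ (x − λ)^{k_λ}
where k_λ is the size of the *largest* Jordan block for λ (equivalently, the smallest k with (A − λI)^k v = 0 for every generalised eigenvector v of λ).

  λ = 0: largest Jordan block has size 3, contributing (x − 0)^3

So m_A(x) = x^3 = x^3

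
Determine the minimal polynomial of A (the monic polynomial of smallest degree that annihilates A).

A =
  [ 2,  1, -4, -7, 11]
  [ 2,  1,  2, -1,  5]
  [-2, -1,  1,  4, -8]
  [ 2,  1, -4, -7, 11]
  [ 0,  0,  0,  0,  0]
x^3 + 3*x^2

The characteristic polynomial is χ_A(x) = x^4*(x + 3), so the eigenvalues are known. The minimal polynomial is
  m_A(x) = Π_λ (x − λ)^{k_λ}
where k_λ is the size of the *largest* Jordan block for λ (equivalently, the smallest k with (A − λI)^k v = 0 for every generalised eigenvector v of λ).

  λ = -3: largest Jordan block has size 1, contributing (x + 3)
  λ = 0: largest Jordan block has size 2, contributing (x − 0)^2

So m_A(x) = x^2*(x + 3) = x^3 + 3*x^2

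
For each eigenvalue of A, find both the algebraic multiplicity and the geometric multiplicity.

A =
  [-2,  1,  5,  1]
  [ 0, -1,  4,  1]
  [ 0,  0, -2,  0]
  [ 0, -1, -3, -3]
λ = -2: alg = 4, geom = 2

Step 1 — factor the characteristic polynomial to read off the algebraic multiplicities:
  χ_A(x) = (x + 2)^4

Step 2 — compute geometric multiplicities via the rank-nullity identity g(λ) = n − rank(A − λI):
  rank(A − (-2)·I) = 2, so dim ker(A − (-2)·I) = n − 2 = 2

Summary:
  λ = -2: algebraic multiplicity = 4, geometric multiplicity = 2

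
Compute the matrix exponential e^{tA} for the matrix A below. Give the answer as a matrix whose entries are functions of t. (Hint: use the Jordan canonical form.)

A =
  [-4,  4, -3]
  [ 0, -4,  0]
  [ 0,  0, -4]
e^{tA} =
  [exp(-4*t), 4*t*exp(-4*t), -3*t*exp(-4*t)]
  [0, exp(-4*t), 0]
  [0, 0, exp(-4*t)]

Strategy: write A = P · J · P⁻¹ where J is a Jordan canonical form, so e^{tA} = P · e^{tJ} · P⁻¹, and e^{tJ} can be computed block-by-block.

A has Jordan form
J =
  [-4,  1,  0]
  [ 0, -4,  0]
  [ 0,  0, -4]
(up to reordering of blocks).

Per-block formulas:
  For a 2×2 Jordan block J_2(-4): exp(t · J_2(-4)) = e^(-4t)·(I + t·N), where N is the 2×2 nilpotent shift.
  For a 1×1 block at λ = -4: exp(t · [-4]) = [e^(-4t)].

After assembling e^{tJ} and conjugating by P, we get:

e^{tA} =
  [exp(-4*t), 4*t*exp(-4*t), -3*t*exp(-4*t)]
  [0, exp(-4*t), 0]
  [0, 0, exp(-4*t)]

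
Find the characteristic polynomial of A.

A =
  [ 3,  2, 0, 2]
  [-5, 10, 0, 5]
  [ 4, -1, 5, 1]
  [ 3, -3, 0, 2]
x^4 - 20*x^3 + 150*x^2 - 500*x + 625

Expanding det(x·I − A) (e.g. by cofactor expansion or by noting that A is similar to its Jordan form J, which has the same characteristic polynomial as A) gives
  χ_A(x) = x^4 - 20*x^3 + 150*x^2 - 500*x + 625
which factors as (x - 5)^4. The eigenvalues (with algebraic multiplicities) are λ = 5 with multiplicity 4.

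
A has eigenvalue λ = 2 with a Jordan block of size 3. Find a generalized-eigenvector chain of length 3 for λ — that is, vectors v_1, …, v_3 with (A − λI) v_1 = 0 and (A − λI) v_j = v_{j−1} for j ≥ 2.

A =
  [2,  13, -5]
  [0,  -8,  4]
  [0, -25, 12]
A Jordan chain for λ = 2 of length 3:
v_1 = (-5, 0, 0)ᵀ
v_2 = (13, -10, -25)ᵀ
v_3 = (0, 1, 0)ᵀ

Let N = A − (2)·I. We want v_3 with N^3 v_3 = 0 but N^2 v_3 ≠ 0; then v_{j-1} := N · v_j for j = 3, …, 2.

Pick v_3 = (0, 1, 0)ᵀ.
Then v_2 = N · v_3 = (13, -10, -25)ᵀ.
Then v_1 = N · v_2 = (-5, 0, 0)ᵀ.

Sanity check: (A − (2)·I) v_1 = (0, 0, 0)ᵀ = 0. ✓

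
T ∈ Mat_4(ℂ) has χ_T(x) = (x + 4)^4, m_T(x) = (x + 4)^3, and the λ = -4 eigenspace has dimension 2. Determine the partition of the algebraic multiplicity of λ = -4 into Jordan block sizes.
Block sizes for λ = -4: [3, 1]

Step 1 — from the characteristic polynomial, algebraic multiplicity of λ = -4 is 4. From dim ker(T − (-4)·I) = 2, there are exactly 2 Jordan blocks for λ = -4.
Step 2 — from the minimal polynomial, the factor (x + 4)^3 tells us the largest block for λ = -4 has size 3.
Step 3 — with total size 4, 2 blocks, and largest block 3, the block sizes (in nonincreasing order) are [3, 1].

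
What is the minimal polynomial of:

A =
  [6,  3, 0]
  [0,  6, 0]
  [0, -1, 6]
x^2 - 12*x + 36

The characteristic polynomial is χ_A(x) = (x - 6)^3, so the eigenvalues are known. The minimal polynomial is
  m_A(x) = Π_λ (x − λ)^{k_λ}
where k_λ is the size of the *largest* Jordan block for λ (equivalently, the smallest k with (A − λI)^k v = 0 for every generalised eigenvector v of λ).

  λ = 6: largest Jordan block has size 2, contributing (x − 6)^2

So m_A(x) = (x - 6)^2 = x^2 - 12*x + 36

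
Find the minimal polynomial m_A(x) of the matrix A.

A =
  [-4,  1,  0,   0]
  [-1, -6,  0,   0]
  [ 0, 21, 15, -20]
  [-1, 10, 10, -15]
x^4 + 10*x^3 - 250*x - 625

The characteristic polynomial is χ_A(x) = (x - 5)*(x + 5)^3, so the eigenvalues are known. The minimal polynomial is
  m_A(x) = Π_λ (x − λ)^{k_λ}
where k_λ is the size of the *largest* Jordan block for λ (equivalently, the smallest k with (A − λI)^k v = 0 for every generalised eigenvector v of λ).

  λ = -5: largest Jordan block has size 3, contributing (x + 5)^3
  λ = 5: largest Jordan block has size 1, contributing (x − 5)

So m_A(x) = (x - 5)*(x + 5)^3 = x^4 + 10*x^3 - 250*x - 625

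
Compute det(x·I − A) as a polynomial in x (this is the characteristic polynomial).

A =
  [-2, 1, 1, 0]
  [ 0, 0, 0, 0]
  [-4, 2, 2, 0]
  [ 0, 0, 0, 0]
x^4

Expanding det(x·I − A) (e.g. by cofactor expansion or by noting that A is similar to its Jordan form J, which has the same characteristic polynomial as A) gives
  χ_A(x) = x^4
which factors as x^4. The eigenvalues (with algebraic multiplicities) are λ = 0 with multiplicity 4.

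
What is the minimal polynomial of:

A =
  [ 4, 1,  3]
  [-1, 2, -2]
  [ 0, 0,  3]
x^3 - 9*x^2 + 27*x - 27

The characteristic polynomial is χ_A(x) = (x - 3)^3, so the eigenvalues are known. The minimal polynomial is
  m_A(x) = Π_λ (x − λ)^{k_λ}
where k_λ is the size of the *largest* Jordan block for λ (equivalently, the smallest k with (A − λI)^k v = 0 for every generalised eigenvector v of λ).

  λ = 3: largest Jordan block has size 3, contributing (x − 3)^3

So m_A(x) = (x - 3)^3 = x^3 - 9*x^2 + 27*x - 27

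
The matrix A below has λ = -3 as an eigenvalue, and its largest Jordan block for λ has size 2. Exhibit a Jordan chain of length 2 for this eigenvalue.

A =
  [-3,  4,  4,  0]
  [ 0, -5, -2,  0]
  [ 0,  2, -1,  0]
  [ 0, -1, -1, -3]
A Jordan chain for λ = -3 of length 2:
v_1 = (4, -2, 2, -1)ᵀ
v_2 = (0, 1, 0, 0)ᵀ

Let N = A − (-3)·I. We want v_2 with N^2 v_2 = 0 but N^1 v_2 ≠ 0; then v_{j-1} := N · v_j for j = 2, …, 2.

Pick v_2 = (0, 1, 0, 0)ᵀ.
Then v_1 = N · v_2 = (4, -2, 2, -1)ᵀ.

Sanity check: (A − (-3)·I) v_1 = (0, 0, 0, 0)ᵀ = 0. ✓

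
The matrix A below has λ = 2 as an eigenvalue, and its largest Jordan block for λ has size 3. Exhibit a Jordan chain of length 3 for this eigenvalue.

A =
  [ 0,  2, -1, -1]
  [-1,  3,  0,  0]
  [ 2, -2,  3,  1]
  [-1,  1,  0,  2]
A Jordan chain for λ = 2 of length 3:
v_1 = (1, 1, -1, 1)ᵀ
v_2 = (-2, -1, 2, -1)ᵀ
v_3 = (1, 0, 0, 0)ᵀ

Let N = A − (2)·I. We want v_3 with N^3 v_3 = 0 but N^2 v_3 ≠ 0; then v_{j-1} := N · v_j for j = 3, …, 2.

Pick v_3 = (1, 0, 0, 0)ᵀ.
Then v_2 = N · v_3 = (-2, -1, 2, -1)ᵀ.
Then v_1 = N · v_2 = (1, 1, -1, 1)ᵀ.

Sanity check: (A − (2)·I) v_1 = (0, 0, 0, 0)ᵀ = 0. ✓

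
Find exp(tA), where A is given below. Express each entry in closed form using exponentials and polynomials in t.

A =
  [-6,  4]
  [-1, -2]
e^{tA} =
  [-2*t*exp(-4*t) + exp(-4*t), 4*t*exp(-4*t)]
  [-t*exp(-4*t), 2*t*exp(-4*t) + exp(-4*t)]

Strategy: write A = P · J · P⁻¹ where J is a Jordan canonical form, so e^{tA} = P · e^{tJ} · P⁻¹, and e^{tJ} can be computed block-by-block.

A has Jordan form
J =
  [-4,  1]
  [ 0, -4]
(up to reordering of blocks).

Per-block formulas:
  For a 2×2 Jordan block J_2(-4): exp(t · J_2(-4)) = e^(-4t)·(I + t·N), where N is the 2×2 nilpotent shift.

After assembling e^{tJ} and conjugating by P, we get:

e^{tA} =
  [-2*t*exp(-4*t) + exp(-4*t), 4*t*exp(-4*t)]
  [-t*exp(-4*t), 2*t*exp(-4*t) + exp(-4*t)]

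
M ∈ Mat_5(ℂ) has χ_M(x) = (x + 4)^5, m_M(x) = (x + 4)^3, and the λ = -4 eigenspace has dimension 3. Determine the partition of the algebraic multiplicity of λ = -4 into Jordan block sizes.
Block sizes for λ = -4: [3, 1, 1]

Step 1 — from the characteristic polynomial, algebraic multiplicity of λ = -4 is 5. From dim ker(M − (-4)·I) = 3, there are exactly 3 Jordan blocks for λ = -4.
Step 2 — from the minimal polynomial, the factor (x + 4)^3 tells us the largest block for λ = -4 has size 3.
Step 3 — with total size 5, 3 blocks, and largest block 3, the block sizes (in nonincreasing order) are [3, 1, 1].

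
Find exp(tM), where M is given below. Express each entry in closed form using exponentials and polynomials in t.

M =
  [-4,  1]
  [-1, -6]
e^{tM} =
  [t*exp(-5*t) + exp(-5*t), t*exp(-5*t)]
  [-t*exp(-5*t), -t*exp(-5*t) + exp(-5*t)]

Strategy: write M = P · J · P⁻¹ where J is a Jordan canonical form, so e^{tM} = P · e^{tJ} · P⁻¹, and e^{tJ} can be computed block-by-block.

M has Jordan form
J =
  [-5,  1]
  [ 0, -5]
(up to reordering of blocks).

Per-block formulas:
  For a 2×2 Jordan block J_2(-5): exp(t · J_2(-5)) = e^(-5t)·(I + t·N), where N is the 2×2 nilpotent shift.

After assembling e^{tJ} and conjugating by P, we get:

e^{tM} =
  [t*exp(-5*t) + exp(-5*t), t*exp(-5*t)]
  [-t*exp(-5*t), -t*exp(-5*t) + exp(-5*t)]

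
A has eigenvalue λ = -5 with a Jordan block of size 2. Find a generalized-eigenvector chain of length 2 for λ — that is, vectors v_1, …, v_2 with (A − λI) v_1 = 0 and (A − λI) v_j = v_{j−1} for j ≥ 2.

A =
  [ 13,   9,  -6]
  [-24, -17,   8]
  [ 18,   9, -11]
A Jordan chain for λ = -5 of length 2:
v_1 = (18, -24, 18)ᵀ
v_2 = (1, 0, 0)ᵀ

Let N = A − (-5)·I. We want v_2 with N^2 v_2 = 0 but N^1 v_2 ≠ 0; then v_{j-1} := N · v_j for j = 2, …, 2.

Pick v_2 = (1, 0, 0)ᵀ.
Then v_1 = N · v_2 = (18, -24, 18)ᵀ.

Sanity check: (A − (-5)·I) v_1 = (0, 0, 0)ᵀ = 0. ✓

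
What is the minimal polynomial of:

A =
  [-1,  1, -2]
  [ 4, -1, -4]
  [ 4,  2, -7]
x^2 + 6*x + 9

The characteristic polynomial is χ_A(x) = (x + 3)^3, so the eigenvalues are known. The minimal polynomial is
  m_A(x) = Π_λ (x − λ)^{k_λ}
where k_λ is the size of the *largest* Jordan block for λ (equivalently, the smallest k with (A − λI)^k v = 0 for every generalised eigenvector v of λ).

  λ = -3: largest Jordan block has size 2, contributing (x + 3)^2

So m_A(x) = (x + 3)^2 = x^2 + 6*x + 9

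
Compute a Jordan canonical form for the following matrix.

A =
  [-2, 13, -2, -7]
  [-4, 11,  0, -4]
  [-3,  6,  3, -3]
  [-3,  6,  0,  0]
J_3(3) ⊕ J_1(3)

The characteristic polynomial is
  det(x·I − A) = x^4 - 12*x^3 + 54*x^2 - 108*x + 81 = (x - 3)^4

Eigenvalues and multiplicities (the geometric multiplicity of λ is n − rank(A − λI), which equals the number of Jordan blocks for λ):
  λ = 3: algebraic multiplicity = 4, geometric multiplicity = 2

Determining the block sizes for each eigenvalue:
  λ = 3: with am = 4 and gm = 2, the partition is not yet determined (e.g. several partitions of 4 into 2 parts exist). Let N = A − (3)·I. Computing rank(N^1) = 2, rank(N^2) = 1, rank(N^3) = 0; the number of blocks of size ≥ j is rank(N^{j−1}) − rank(N^j), giving [2, 1, 1]. So we have 1 block(s) of size 3, 1 block(s) of size 1 → block sizes [3, 1]

Assembling the blocks gives a Jordan form
J =
  [3, 1, 0, 0]
  [0, 3, 1, 0]
  [0, 0, 3, 0]
  [0, 0, 0, 3]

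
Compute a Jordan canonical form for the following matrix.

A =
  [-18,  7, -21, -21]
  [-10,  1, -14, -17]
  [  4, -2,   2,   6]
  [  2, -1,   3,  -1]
J_3(-4) ⊕ J_1(-4)

The characteristic polynomial is
  det(x·I − A) = x^4 + 16*x^3 + 96*x^2 + 256*x + 256 = (x + 4)^4

Eigenvalues and multiplicities (the geometric multiplicity of λ is n − rank(A − λI), which equals the number of Jordan blocks for λ):
  λ = -4: algebraic multiplicity = 4, geometric multiplicity = 2

Determining the block sizes for each eigenvalue:
  λ = -4: with am = 4 and gm = 2, the partition is not yet determined (e.g. several partitions of 4 into 2 parts exist). Let N = A − (-4)·I. Computing rank(N^1) = 2, rank(N^2) = 1, rank(N^3) = 0; the number of blocks of size ≥ j is rank(N^{j−1}) − rank(N^j), giving [2, 1, 1]. So we have 1 block(s) of size 3, 1 block(s) of size 1 → block sizes [3, 1]

Assembling the blocks gives a Jordan form
J =
  [-4,  1,  0,  0]
  [ 0, -4,  1,  0]
  [ 0,  0, -4,  0]
  [ 0,  0,  0, -4]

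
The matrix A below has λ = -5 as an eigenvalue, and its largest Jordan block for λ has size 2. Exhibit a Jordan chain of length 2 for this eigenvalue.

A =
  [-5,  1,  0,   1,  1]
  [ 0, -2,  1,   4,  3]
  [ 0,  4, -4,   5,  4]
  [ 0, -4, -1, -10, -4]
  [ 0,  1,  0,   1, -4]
A Jordan chain for λ = -5 of length 2:
v_1 = (1, 3, 4, -4, 1)ᵀ
v_2 = (0, 1, 0, 0, 0)ᵀ

Let N = A − (-5)·I. We want v_2 with N^2 v_2 = 0 but N^1 v_2 ≠ 0; then v_{j-1} := N · v_j for j = 2, …, 2.

Pick v_2 = (0, 1, 0, 0, 0)ᵀ.
Then v_1 = N · v_2 = (1, 3, 4, -4, 1)ᵀ.

Sanity check: (A − (-5)·I) v_1 = (0, 0, 0, 0, 0)ᵀ = 0. ✓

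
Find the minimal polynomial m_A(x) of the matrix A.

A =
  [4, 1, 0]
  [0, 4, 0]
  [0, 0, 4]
x^2 - 8*x + 16

The characteristic polynomial is χ_A(x) = (x - 4)^3, so the eigenvalues are known. The minimal polynomial is
  m_A(x) = Π_λ (x − λ)^{k_λ}
where k_λ is the size of the *largest* Jordan block for λ (equivalently, the smallest k with (A − λI)^k v = 0 for every generalised eigenvector v of λ).

  λ = 4: largest Jordan block has size 2, contributing (x − 4)^2

So m_A(x) = (x - 4)^2 = x^2 - 8*x + 16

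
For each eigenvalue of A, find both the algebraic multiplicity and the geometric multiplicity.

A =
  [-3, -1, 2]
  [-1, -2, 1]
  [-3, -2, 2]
λ = -1: alg = 3, geom = 1

Step 1 — factor the characteristic polynomial to read off the algebraic multiplicities:
  χ_A(x) = (x + 1)^3

Step 2 — compute geometric multiplicities via the rank-nullity identity g(λ) = n − rank(A − λI):
  rank(A − (-1)·I) = 2, so dim ker(A − (-1)·I) = n − 2 = 1

Summary:
  λ = -1: algebraic multiplicity = 3, geometric multiplicity = 1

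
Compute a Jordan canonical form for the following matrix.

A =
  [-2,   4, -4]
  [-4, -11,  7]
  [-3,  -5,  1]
J_3(-4)

The characteristic polynomial is
  det(x·I − A) = x^3 + 12*x^2 + 48*x + 64 = (x + 4)^3

Eigenvalues and multiplicities (the geometric multiplicity of λ is n − rank(A − λI), which equals the number of Jordan blocks for λ):
  λ = -4: algebraic multiplicity = 3, geometric multiplicity = 1

Determining the block sizes for each eigenvalue:
  λ = -4: one block (gm = 1), so the single block has size am = 3 → block sizes [3]

Assembling the blocks gives a Jordan form
J =
  [-4,  1,  0]
  [ 0, -4,  1]
  [ 0,  0, -4]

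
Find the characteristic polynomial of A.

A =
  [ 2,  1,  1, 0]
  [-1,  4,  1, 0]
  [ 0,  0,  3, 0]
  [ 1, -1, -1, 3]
x^4 - 12*x^3 + 54*x^2 - 108*x + 81

Expanding det(x·I − A) (e.g. by cofactor expansion or by noting that A is similar to its Jordan form J, which has the same characteristic polynomial as A) gives
  χ_A(x) = x^4 - 12*x^3 + 54*x^2 - 108*x + 81
which factors as (x - 3)^4. The eigenvalues (with algebraic multiplicities) are λ = 3 with multiplicity 4.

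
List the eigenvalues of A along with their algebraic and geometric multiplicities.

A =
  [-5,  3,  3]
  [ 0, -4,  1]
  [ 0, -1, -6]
λ = -5: alg = 3, geom = 2

Step 1 — factor the characteristic polynomial to read off the algebraic multiplicities:
  χ_A(x) = (x + 5)^3

Step 2 — compute geometric multiplicities via the rank-nullity identity g(λ) = n − rank(A − λI):
  rank(A − (-5)·I) = 1, so dim ker(A − (-5)·I) = n − 1 = 2

Summary:
  λ = -5: algebraic multiplicity = 3, geometric multiplicity = 2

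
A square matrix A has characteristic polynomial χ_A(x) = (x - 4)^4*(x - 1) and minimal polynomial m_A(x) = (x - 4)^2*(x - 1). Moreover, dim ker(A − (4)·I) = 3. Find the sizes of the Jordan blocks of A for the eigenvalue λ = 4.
Block sizes for λ = 4: [2, 1, 1]

Step 1 — from the characteristic polynomial, algebraic multiplicity of λ = 4 is 4. From dim ker(A − (4)·I) = 3, there are exactly 3 Jordan blocks for λ = 4.
Step 2 — from the minimal polynomial, the factor (x − 4)^2 tells us the largest block for λ = 4 has size 2.
Step 3 — with total size 4, 3 blocks, and largest block 2, the block sizes (in nonincreasing order) are [2, 1, 1].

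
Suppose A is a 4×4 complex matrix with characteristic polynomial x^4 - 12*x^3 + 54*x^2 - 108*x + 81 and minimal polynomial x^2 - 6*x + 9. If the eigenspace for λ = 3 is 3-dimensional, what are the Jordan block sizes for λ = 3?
Block sizes for λ = 3: [2, 1, 1]

Step 1 — from the characteristic polynomial, algebraic multiplicity of λ = 3 is 4. From dim ker(A − (3)·I) = 3, there are exactly 3 Jordan blocks for λ = 3.
Step 2 — from the minimal polynomial, the factor (x − 3)^2 tells us the largest block for λ = 3 has size 2.
Step 3 — with total size 4, 3 blocks, and largest block 2, the block sizes (in nonincreasing order) are [2, 1, 1].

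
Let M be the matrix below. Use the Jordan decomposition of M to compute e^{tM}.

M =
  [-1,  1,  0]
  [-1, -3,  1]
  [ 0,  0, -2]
e^{tM} =
  [t*exp(-2*t) + exp(-2*t), t*exp(-2*t), t^2*exp(-2*t)/2]
  [-t*exp(-2*t), -t*exp(-2*t) + exp(-2*t), -t^2*exp(-2*t)/2 + t*exp(-2*t)]
  [0, 0, exp(-2*t)]

Strategy: write M = P · J · P⁻¹ where J is a Jordan canonical form, so e^{tM} = P · e^{tJ} · P⁻¹, and e^{tJ} can be computed block-by-block.

M has Jordan form
J =
  [-2,  1,  0]
  [ 0, -2,  1]
  [ 0,  0, -2]
(up to reordering of blocks).

Per-block formulas:
  For a 3×3 Jordan block J_3(-2): exp(t · J_3(-2)) = e^(-2t)·(I + t·N + (t^2/2)·N^2), where N is the 3×3 nilpotent shift.

After assembling e^{tJ} and conjugating by P, we get:

e^{tM} =
  [t*exp(-2*t) + exp(-2*t), t*exp(-2*t), t^2*exp(-2*t)/2]
  [-t*exp(-2*t), -t*exp(-2*t) + exp(-2*t), -t^2*exp(-2*t)/2 + t*exp(-2*t)]
  [0, 0, exp(-2*t)]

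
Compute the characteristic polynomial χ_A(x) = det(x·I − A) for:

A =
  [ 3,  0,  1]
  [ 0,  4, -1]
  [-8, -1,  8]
x^3 - 15*x^2 + 75*x - 125

Expanding det(x·I − A) (e.g. by cofactor expansion or by noting that A is similar to its Jordan form J, which has the same characteristic polynomial as A) gives
  χ_A(x) = x^3 - 15*x^2 + 75*x - 125
which factors as (x - 5)^3. The eigenvalues (with algebraic multiplicities) are λ = 5 with multiplicity 3.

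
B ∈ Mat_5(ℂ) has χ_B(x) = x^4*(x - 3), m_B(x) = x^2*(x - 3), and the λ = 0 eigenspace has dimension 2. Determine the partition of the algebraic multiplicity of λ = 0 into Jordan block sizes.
Block sizes for λ = 0: [2, 2]

Step 1 — from the characteristic polynomial, algebraic multiplicity of λ = 0 is 4. From dim ker(B − (0)·I) = 2, there are exactly 2 Jordan blocks for λ = 0.
Step 2 — from the minimal polynomial, the factor (x − 0)^2 tells us the largest block for λ = 0 has size 2.
Step 3 — with total size 4, 2 blocks, and largest block 2, the block sizes (in nonincreasing order) are [2, 2].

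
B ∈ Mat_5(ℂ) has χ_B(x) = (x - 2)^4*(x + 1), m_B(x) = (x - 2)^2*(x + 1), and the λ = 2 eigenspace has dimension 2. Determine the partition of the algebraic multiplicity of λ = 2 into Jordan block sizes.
Block sizes for λ = 2: [2, 2]

Step 1 — from the characteristic polynomial, algebraic multiplicity of λ = 2 is 4. From dim ker(B − (2)·I) = 2, there are exactly 2 Jordan blocks for λ = 2.
Step 2 — from the minimal polynomial, the factor (x − 2)^2 tells us the largest block for λ = 2 has size 2.
Step 3 — with total size 4, 2 blocks, and largest block 2, the block sizes (in nonincreasing order) are [2, 2].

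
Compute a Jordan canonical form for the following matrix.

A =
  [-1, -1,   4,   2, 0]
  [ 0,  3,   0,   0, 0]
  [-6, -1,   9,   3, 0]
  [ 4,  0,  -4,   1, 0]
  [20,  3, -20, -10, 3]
J_2(3) ⊕ J_2(3) ⊕ J_1(3)

The characteristic polynomial is
  det(x·I − A) = x^5 - 15*x^4 + 90*x^3 - 270*x^2 + 405*x - 243 = (x - 3)^5

Eigenvalues and multiplicities (the geometric multiplicity of λ is n − rank(A − λI), which equals the number of Jordan blocks for λ):
  λ = 3: algebraic multiplicity = 5, geometric multiplicity = 3

Determining the block sizes for each eigenvalue:
  λ = 3: with am = 5 and gm = 3, the partition is not yet determined (e.g. several partitions of 5 into 3 parts exist). Let N = A − (3)·I. Computing rank(N^1) = 2, rank(N^2) = 0; the number of blocks of size ≥ j is rank(N^{j−1}) − rank(N^j), giving [3, 2]. So we have 2 block(s) of size 2, 1 block(s) of size 1 → block sizes [2, 2, 1]

Assembling the blocks gives a Jordan form
J =
  [3, 1, 0, 0, 0]
  [0, 3, 0, 0, 0]
  [0, 0, 3, 1, 0]
  [0, 0, 0, 3, 0]
  [0, 0, 0, 0, 3]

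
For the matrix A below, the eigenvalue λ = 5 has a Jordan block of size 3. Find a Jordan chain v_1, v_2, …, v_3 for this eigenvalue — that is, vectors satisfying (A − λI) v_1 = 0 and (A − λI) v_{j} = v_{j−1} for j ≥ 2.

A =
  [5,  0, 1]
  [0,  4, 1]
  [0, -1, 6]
A Jordan chain for λ = 5 of length 3:
v_1 = (-1, 0, 0)ᵀ
v_2 = (0, -1, -1)ᵀ
v_3 = (0, 1, 0)ᵀ

Let N = A − (5)·I. We want v_3 with N^3 v_3 = 0 but N^2 v_3 ≠ 0; then v_{j-1} := N · v_j for j = 3, …, 2.

Pick v_3 = (0, 1, 0)ᵀ.
Then v_2 = N · v_3 = (0, -1, -1)ᵀ.
Then v_1 = N · v_2 = (-1, 0, 0)ᵀ.

Sanity check: (A − (5)·I) v_1 = (0, 0, 0)ᵀ = 0. ✓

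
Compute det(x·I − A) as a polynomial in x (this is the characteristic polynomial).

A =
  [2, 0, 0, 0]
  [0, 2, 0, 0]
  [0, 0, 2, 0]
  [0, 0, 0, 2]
x^4 - 8*x^3 + 24*x^2 - 32*x + 16

Expanding det(x·I − A) (e.g. by cofactor expansion or by noting that A is similar to its Jordan form J, which has the same characteristic polynomial as A) gives
  χ_A(x) = x^4 - 8*x^3 + 24*x^2 - 32*x + 16
which factors as (x - 2)^4. The eigenvalues (with algebraic multiplicities) are λ = 2 with multiplicity 4.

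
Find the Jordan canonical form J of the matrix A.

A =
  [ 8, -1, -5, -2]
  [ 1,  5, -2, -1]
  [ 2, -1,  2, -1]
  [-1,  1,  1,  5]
J_2(5) ⊕ J_2(5)

The characteristic polynomial is
  det(x·I − A) = x^4 - 20*x^3 + 150*x^2 - 500*x + 625 = (x - 5)^4

Eigenvalues and multiplicities (the geometric multiplicity of λ is n − rank(A − λI), which equals the number of Jordan blocks for λ):
  λ = 5: algebraic multiplicity = 4, geometric multiplicity = 2

Determining the block sizes for each eigenvalue:
  λ = 5: with am = 4 and gm = 2, the partition is not yet determined (e.g. several partitions of 4 into 2 parts exist). Let N = A − (5)·I. Computing rank(N^1) = 2, rank(N^2) = 0; the number of blocks of size ≥ j is rank(N^{j−1}) − rank(N^j), giving [2, 2]. So we have 2 block(s) of size 2 → block sizes [2, 2]

Assembling the blocks gives a Jordan form
J =
  [5, 1, 0, 0]
  [0, 5, 0, 0]
  [0, 0, 5, 1]
  [0, 0, 0, 5]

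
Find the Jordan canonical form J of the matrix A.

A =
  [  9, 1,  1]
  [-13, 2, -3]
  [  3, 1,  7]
J_3(6)

The characteristic polynomial is
  det(x·I − A) = x^3 - 18*x^2 + 108*x - 216 = (x - 6)^3

Eigenvalues and multiplicities (the geometric multiplicity of λ is n − rank(A − λI), which equals the number of Jordan blocks for λ):
  λ = 6: algebraic multiplicity = 3, geometric multiplicity = 1

Determining the block sizes for each eigenvalue:
  λ = 6: one block (gm = 1), so the single block has size am = 3 → block sizes [3]

Assembling the blocks gives a Jordan form
J =
  [6, 1, 0]
  [0, 6, 1]
  [0, 0, 6]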